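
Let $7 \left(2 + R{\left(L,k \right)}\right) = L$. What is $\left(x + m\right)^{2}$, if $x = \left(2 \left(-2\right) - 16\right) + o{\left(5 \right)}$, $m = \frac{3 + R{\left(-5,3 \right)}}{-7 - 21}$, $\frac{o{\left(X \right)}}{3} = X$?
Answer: $\frac{241081}{9604} \approx 25.102$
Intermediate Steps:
$R{\left(L,k \right)} = -2 + \frac{L}{7}$
$o{\left(X \right)} = 3 X$
$m = - \frac{1}{98}$ ($m = \frac{3 + \left(-2 + \frac{1}{7} \left(-5\right)\right)}{-7 - 21} = \frac{3 - \frac{19}{7}}{-28} = \left(3 - \frac{19}{7}\right) \left(- \frac{1}{28}\right) = \frac{2}{7} \left(- \frac{1}{28}\right) = - \frac{1}{98} \approx -0.010204$)
$x = -5$ ($x = \left(2 \left(-2\right) - 16\right) + 3 \cdot 5 = \left(-4 - 16\right) + 15 = -20 + 15 = -5$)
$\left(x + m\right)^{2} = \left(-5 - \frac{1}{98}\right)^{2} = \left(- \frac{491}{98}\right)^{2} = \frac{241081}{9604}$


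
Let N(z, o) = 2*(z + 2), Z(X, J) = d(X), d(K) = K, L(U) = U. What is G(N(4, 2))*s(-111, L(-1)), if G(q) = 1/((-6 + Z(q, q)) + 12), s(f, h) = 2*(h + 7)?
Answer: ⅔ ≈ 0.66667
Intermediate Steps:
Z(X, J) = X
N(z, o) = 4 + 2*z (N(z, o) = 2*(2 + z) = 4 + 2*z)
s(f, h) = 14 + 2*h (s(f, h) = 2*(7 + h) = 14 + 2*h)
G(q) = 1/(6 + q) (G(q) = 1/((-6 + q) + 12) = 1/(6 + q))
G(N(4, 2))*s(-111, L(-1)) = (14 + 2*(-1))/(6 + (4 + 2*4)) = (14 - 2)/(6 + (4 + 8)) = 12/(6 + 12) = 12/18 = (1/18)*12 = ⅔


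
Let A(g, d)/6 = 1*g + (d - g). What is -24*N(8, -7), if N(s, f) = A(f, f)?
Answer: 1008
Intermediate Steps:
A(g, d) = 6*d (A(g, d) = 6*(1*g + (d - g)) = 6*(g + (d - g)) = 6*d)
N(s, f) = 6*f
-24*N(8, -7) = -144*(-7) = -24*(-42) = 1008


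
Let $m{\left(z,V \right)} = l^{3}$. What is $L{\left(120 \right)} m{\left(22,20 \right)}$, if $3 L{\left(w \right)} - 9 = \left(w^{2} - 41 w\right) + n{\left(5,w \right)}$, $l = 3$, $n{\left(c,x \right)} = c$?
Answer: $85446$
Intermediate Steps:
$L{\left(w \right)} = \frac{14}{3} - \frac{41 w}{3} + \frac{w^{2}}{3}$ ($L{\left(w \right)} = 3 + \frac{\left(w^{2} - 41 w\right) + 5}{3} = 3 + \frac{5 + w^{2} - 41 w}{3} = 3 + \left(\frac{5}{3} - \frac{41 w}{3} + \frac{w^{2}}{3}\right) = \frac{14}{3} - \frac{41 w}{3} + \frac{w^{2}}{3}$)
$m{\left(z,V \right)} = 27$ ($m{\left(z,V \right)} = 3^{3} = 27$)
$L{\left(120 \right)} m{\left(22,20 \right)} = \left(\frac{14}{3} - 1640 + \frac{120^{2}}{3}\right) 27 = \left(\frac{14}{3} - 1640 + \frac{1}{3} \cdot 14400\right) 27 = \left(\frac{14}{3} - 1640 + 4800\right) 27 = \frac{9494}{3} \cdot 27 = 85446$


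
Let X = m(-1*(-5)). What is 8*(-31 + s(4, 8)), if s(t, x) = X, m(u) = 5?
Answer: -208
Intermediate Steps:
X = 5
s(t, x) = 5
8*(-31 + s(4, 8)) = 8*(-31 + 5) = 8*(-26) = -208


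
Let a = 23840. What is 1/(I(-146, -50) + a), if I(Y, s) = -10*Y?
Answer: 1/25300 ≈ 3.9526e-5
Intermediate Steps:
1/(I(-146, -50) + a) = 1/(-10*(-146) + 23840) = 1/(1460 + 23840) = 1/25300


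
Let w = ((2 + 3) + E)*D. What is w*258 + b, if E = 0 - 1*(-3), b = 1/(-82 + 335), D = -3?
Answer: -1566575/253 ≈ -6192.0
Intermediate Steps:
b = 1/253 ≈ 0.0039526
E = 3 (E = 0 + 3 = 3)
w = -24 (w = ((2 + 3) + 3)*(-3) = (5 + 3)*(-3) = 8*(-3) = -24)
w*258 + b = -24*258 + 1/253 = -6192 + 1/253 = -1566575/253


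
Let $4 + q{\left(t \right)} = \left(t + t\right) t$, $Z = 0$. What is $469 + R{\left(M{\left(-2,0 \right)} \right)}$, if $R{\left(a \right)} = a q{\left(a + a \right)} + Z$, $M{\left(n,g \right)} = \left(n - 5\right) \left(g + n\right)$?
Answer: $22365$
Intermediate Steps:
$M{\left(n,g \right)} = \left(-5 + n\right) \left(g + n\right)$
$q{\left(t \right)} = -4 + 2 t^{2}$ ($q{\left(t \right)} = -4 + \left(t + t\right) t = -4 + 2 t t = -4 + 2 t^{2}$)
$R{\left(a \right)} = a \left(-4 + 8 a^{2}\right)$ ($R{\left(a \right)} = a \left(-4 + 2 \left(a + a\right)^{2}\right) + 0 = a \left(-4 + 2 \left(2 a\right)^{2}\right) + 0 = a \left(-4 + 2 \cdot 4 a^{2}\right) + 0 = a \left(-4 + 8 a^{2}\right) + 0 = a \left(-4 + 8 a^{2}\right)$)
$469 + R{\left(M{\left(-2,0 \right)} \right)} = 469 - \left(- 8 \left(\left(-2\right)^{2} - 0 - -10 + 0 \left(-2\right)\right)^{3} + 4 \left(\left(-2\right)^{2} - 0 - -10 + 0 \left(-2\right)\right)\right) = 469 - \left(- 8 \left(4 + 0 + 10 + 0\right)^{3} + 4 \left(4 + 0 + 10 + 0\right)\right) = 469 + \left(\left(-4\right) 14 + 8 \cdot 14^{3}\right) = 469 + \left(-56 + 8 \cdot 2744\right) = 469 + \left(-56 + 21952\right) = 469 + 21896 = 22365$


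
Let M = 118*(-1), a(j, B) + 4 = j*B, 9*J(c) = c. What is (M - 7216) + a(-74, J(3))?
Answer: -22088/3 ≈ -7362.7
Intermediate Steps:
J(c) = c/9
a(j, B) = -4 + B*j (a(j, B) = -4 + j*B = -4 + B*j)
M = -118
(M - 7216) + a(-74, J(3)) = (-118 - 7216) + (-4 + ((⅑)*3)*(-74)) = -7334 + (-4 + (⅓)*(-74)) = -7334 + (-4 - 74/3) = -7334 - 86/3 = -22088/3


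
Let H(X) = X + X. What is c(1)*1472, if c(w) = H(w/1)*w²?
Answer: 2944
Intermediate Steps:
H(X) = 2*X
c(w) = 2*w³ (c(w) = (2*(w/1))*w² = (2*(w*1))*w² = (2*w)*w² = 2*w³)
c(1)*1472 = (2*1³)*1472 = (2*1)*1472 = 2*1472 = 2944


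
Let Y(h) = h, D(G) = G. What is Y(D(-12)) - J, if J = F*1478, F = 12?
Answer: -17748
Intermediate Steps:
J = 17736 (J = 12*1478 = 17736)
Y(D(-12)) - J = -12 - 1*17736 = -12 - 17736 = -17748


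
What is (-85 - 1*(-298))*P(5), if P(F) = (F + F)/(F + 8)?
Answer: 2130/13 ≈ 163.85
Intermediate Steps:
P(F) = 2*F/(8 + F) (P(F) = (2*F)/(8 + F) = 2*F/(8 + F))
(-85 - 1*(-298))*P(5) = (-85 - 1*(-298))*(2*5/(8 + 5)) = (-85 + 298)*(2*5/13) = 213*(2*5*(1/13)) = 213*(10/13) = 2130/13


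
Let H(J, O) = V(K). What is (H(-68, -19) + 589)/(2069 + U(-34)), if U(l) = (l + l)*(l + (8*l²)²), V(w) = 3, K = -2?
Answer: -592/5815729891 ≈ -1.0179e-7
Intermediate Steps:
H(J, O) = 3
U(l) = 2*l*(l + 64*l⁴) (U(l) = (2*l)*(l + 64*l⁴) = 2*l*(l + 64*l⁴))
(H(-68, -19) + 589)/(2069 + U(-34)) = (3 + 589)/(2069 + (-34)²*(2 + 128*(-34)³)) = 592/(2069 + 1156*(2 + 128*(-39304))) = 592/(2069 + 1156*(2 - 5030912)) = 592/(2069 + 1156*(-5030910)) = 592/(2069 - 5815731960) = 592/(-5815729891) = 592*(-1/5815729891) = -592/5815729891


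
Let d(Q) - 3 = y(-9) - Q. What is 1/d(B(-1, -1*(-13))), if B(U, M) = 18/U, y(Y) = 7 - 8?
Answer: 1/20 ≈ 0.050000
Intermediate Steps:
y(Y) = -1
d(Q) = 2 - Q (d(Q) = 3 + (-1 - Q) = 2 - Q)
1/d(B(-1, -1*(-13))) = 1/(2 - 18/(-1)) = 1/(2 - 18*(-1)) = 1/(2 - 1*(-18)) = 1/(2 + 18) = 1/20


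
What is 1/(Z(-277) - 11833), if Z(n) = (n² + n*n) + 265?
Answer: 1/141890 ≈ 7.0477e-6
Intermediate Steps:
Z(n) = 265 + 2*n² (Z(n) = (n² + n²) + 265 = 2*n² + 265 = 265 + 2*n²)
1/(Z(-277) - 11833) = 1/((265 + 2*(-277)²) - 11833) = 1/((265 + 2*76729) - 11833) = 1/((265 + 153458) - 11833) = 1/(153723 - 11833) = 1/141890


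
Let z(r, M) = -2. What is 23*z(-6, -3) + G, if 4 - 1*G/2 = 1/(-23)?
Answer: -872/23 ≈ -37.913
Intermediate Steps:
G = 186/23 (G = 8 - 2/(-23) = 8 - 2*(-1/23) = 8 + 2/23 = 186/23 ≈ 8.0870)
23*z(-6, -3) + G = 23*(-2) + 186/23 = -46 + 186/23 = -872/23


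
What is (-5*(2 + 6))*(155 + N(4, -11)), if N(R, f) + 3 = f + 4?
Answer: -5800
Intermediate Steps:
N(R, f) = 1 + f (N(R, f) = -3 + (f + 4) = -3 + (4 + f) = 1 + f)
(-5*(2 + 6))*(155 + N(4, -11)) = (-5*(2 + 6))*(155 + (1 - 11)) = (-5*8)*(155 - 10) = -40*145 = -5800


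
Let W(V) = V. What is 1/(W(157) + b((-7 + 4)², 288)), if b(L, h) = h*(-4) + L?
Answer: -1/986 ≈ -0.0010142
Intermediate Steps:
b(L, h) = L - 4*h (b(L, h) = -4*h + L = L - 4*h)
1/(W(157) + b((-7 + 4)², 288)) = 1/(157 + ((-7 + 4)² - 4*288)) = 1/(157 + ((-3)² - 1152)) = 1/(157 + (9 - 1152)) = 1/(157 - 1143) = 1/(-986) = -1/986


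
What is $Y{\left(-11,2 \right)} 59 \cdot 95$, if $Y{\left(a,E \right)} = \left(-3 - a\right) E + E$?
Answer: $100890$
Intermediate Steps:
$Y{\left(a,E \right)} = E + E \left(-3 - a\right)$ ($Y{\left(a,E \right)} = E \left(-3 - a\right) + E = E + E \left(-3 - a\right)$)
$Y{\left(-11,2 \right)} 59 \cdot 95 = \left(-1\right) 2 \left(2 - 11\right) 59 \cdot 95 = \left(-1\right) 2 \left(-9\right) 59 \cdot 95 = 18 \cdot 59 \cdot 95 = 1062 \cdot 95 = 100890$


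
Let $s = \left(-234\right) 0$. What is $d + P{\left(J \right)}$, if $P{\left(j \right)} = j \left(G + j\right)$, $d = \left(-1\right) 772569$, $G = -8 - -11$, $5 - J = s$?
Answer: $-772529$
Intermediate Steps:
$s = 0$
$J = 5$ ($J = 5 - 0 = 5 + 0 = 5$)
$G = 3$ ($G = -8 + 11 = 3$)
$d = -772569$
$P{\left(j \right)} = j \left(3 + j\right)$
$d + P{\left(J \right)} = -772569 + 5 \left(3 + 5\right) = -772569 + 5 \cdot 8 = -772569 + 40 = -772529$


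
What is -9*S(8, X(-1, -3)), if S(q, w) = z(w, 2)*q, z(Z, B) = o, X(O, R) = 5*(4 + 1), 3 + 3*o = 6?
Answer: -72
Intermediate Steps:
o = 1 (o = -1 + (⅓)*6 = -1 + 2 = 1)
X(O, R) = 25 (X(O, R) = 5*5 = 25)
z(Z, B) = 1
S(q, w) = q (S(q, w) = 1*q = q)
-9*S(8, X(-1, -3)) = -9*8 = -72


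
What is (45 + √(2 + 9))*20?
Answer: 900 + 20*√11 ≈ 966.33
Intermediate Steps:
(45 + √(2 + 9))*20 = (45 + √11)*20 = 900 + 20*√11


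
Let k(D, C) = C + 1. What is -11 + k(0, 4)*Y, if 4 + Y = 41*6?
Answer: 1199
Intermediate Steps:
Y = 242 (Y = -4 + 41*6 = -4 + 246 = 242)
k(D, C) = 1 + C
-11 + k(0, 4)*Y = -11 + (1 + 4)*242 = -11 + 5*242 = -11 + 1210 = 1199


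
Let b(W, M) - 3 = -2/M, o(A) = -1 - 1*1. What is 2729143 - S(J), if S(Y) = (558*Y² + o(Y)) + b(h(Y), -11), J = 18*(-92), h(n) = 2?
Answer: -16802437808/11 ≈ -1.5275e+9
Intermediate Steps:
o(A) = -2 (o(A) = -1 - 1 = -2)
J = -1656
b(W, M) = 3 - 2/M
S(Y) = 13/11 + 558*Y² (S(Y) = (558*Y² - 2) + (3 - 2/(-11)) = (-2 + 558*Y²) + (3 - 2*(-1/11)) = (-2 + 558*Y²) + (3 + 2/11) = (-2 + 558*Y²) + 35/11 = 13/11 + 558*Y²)
2729143 - S(J) = 2729143 - (13/11 + 558*(-1656)²) = 2729143 - (13/11 + 558*2742336) = 2729143 - (13/11 + 1530223488) = 2729143 - 1*16832458381/11 = 2729143 - 16832458381/11 = -16802437808/11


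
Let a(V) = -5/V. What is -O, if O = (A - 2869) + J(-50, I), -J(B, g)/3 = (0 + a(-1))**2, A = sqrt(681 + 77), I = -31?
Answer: 2944 - sqrt(758) ≈ 2916.5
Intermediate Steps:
A = sqrt(758) ≈ 27.532
J(B, g) = -75 (J(B, g) = -3*(0 - 5/(-1))**2 = -3*(0 - 5*(-1))**2 = -3*(0 + 5)**2 = -3*5**2 = -3*25 = -75)
O = -2944 + sqrt(758) (O = (sqrt(758) - 2869) - 75 = (-2869 + sqrt(758)) - 75 = -2944 + sqrt(758) ≈ -2916.5)
-O = -(-2944 + sqrt(758)) = 2944 - sqrt(758)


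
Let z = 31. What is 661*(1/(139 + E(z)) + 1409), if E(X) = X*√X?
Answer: 9751132151/10470 + 20491*√31/10470 ≈ 9.3135e+5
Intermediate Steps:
E(X) = X^(3/2)
661*(1/(139 + E(z)) + 1409) = 661*(1/(139 + 31^(3/2)) + 1409) = 661*(1/(139 + 31*√31) + 1409) = 661*(1409 + 1/(139 + 31*√31)) = 931349 + 661/(139 + 31*√31)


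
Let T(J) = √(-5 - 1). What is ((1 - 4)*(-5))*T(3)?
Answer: 15*I*√6 ≈ 36.742*I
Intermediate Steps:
T(J) = I*√6 (T(J) = √(-6) = I*√6)
((1 - 4)*(-5))*T(3) = ((1 - 4)*(-5))*(I*√6) = (-3*(-5))*(I*√6) = 15*(I*√6) = 15*I*√6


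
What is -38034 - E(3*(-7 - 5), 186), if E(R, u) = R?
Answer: -37998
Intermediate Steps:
-38034 - E(3*(-7 - 5), 186) = -38034 - 3*(-7 - 5) = -38034 - 3*(-12) = -38034 - 1*(-36) = -38034 + 36 = -37998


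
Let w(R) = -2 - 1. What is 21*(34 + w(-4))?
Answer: 651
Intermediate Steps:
w(R) = -3
21*(34 + w(-4)) = 21*(34 - 3) = 21*31 = 651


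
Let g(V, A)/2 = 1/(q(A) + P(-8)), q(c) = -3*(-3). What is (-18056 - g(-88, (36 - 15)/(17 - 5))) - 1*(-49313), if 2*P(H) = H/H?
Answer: 593879/19 ≈ 31257.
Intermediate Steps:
q(c) = 9
P(H) = ½ (P(H) = (H/H)/2 = (½)*1 = ½)
g(V, A) = 4/19 (g(V, A) = 2/(9 + ½) = 2/(19/2) = 2*(2/19) = 4/19)
(-18056 - g(-88, (36 - 15)/(17 - 5))) - 1*(-49313) = (-18056 - 1*4/19) - 1*(-49313) = (-18056 - 4/19) + 49313 = -343068/19 + 49313 = 593879/19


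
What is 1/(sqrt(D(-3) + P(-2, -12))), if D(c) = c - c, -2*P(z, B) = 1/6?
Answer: -2*I*sqrt(3) ≈ -3.4641*I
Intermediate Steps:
P(z, B) = -1/12 (P(z, B) = -1/2/6 = -1/2*1/6 = -1/12)
D(c) = 0
1/(sqrt(D(-3) + P(-2, -12))) = 1/(sqrt(0 - 1/12)) = 1/(sqrt(-1/12)) = 1/(I*sqrt(3)/6) = -2*I*sqrt(3)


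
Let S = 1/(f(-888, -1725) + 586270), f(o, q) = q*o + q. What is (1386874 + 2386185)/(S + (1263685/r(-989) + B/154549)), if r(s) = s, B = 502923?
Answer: -53065800232855433485/17924877375343663 ≈ -2960.5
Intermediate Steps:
f(o, q) = q + o*q (f(o, q) = o*q + q = q + o*q)
S = 1/2116345 (S = 1/(-1725*(1 - 888) + 586270) = 1/(-1725*(-887) + 586270) = 1/(1530075 + 586270) = 1/2116345 ≈ 4.7251e-7)
(1386874 + 2386185)/(S + (1263685/r(-989) + B/154549)) = (1386874 + 2386185)/(1/2116345 + (1263685/(-989) + 502923/154549)) = 3773059/(1/2116345 + (1263685*(-1/989) + 502923*(1/154549))) = 3773059/(1/2116345 + (-1263685/989 + 502923/154549)) = 3773059/(1/2116345 - 194803862218/152848961) = 3773059/(-17924877375343663/14064397146415) = 3773059*(-14064397146415/17924877375343663) = -53065800232855433485/17924877375343663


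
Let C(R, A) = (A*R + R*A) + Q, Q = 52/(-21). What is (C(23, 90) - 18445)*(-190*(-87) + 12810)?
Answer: -2938469460/7 ≈ -4.1978e+8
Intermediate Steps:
Q = -52/21 (Q = 52*(-1/21) = -52/21 ≈ -2.4762)
C(R, A) = -52/21 + 2*A*R (C(R, A) = (A*R + R*A) - 52/21 = (A*R + A*R) - 52/21 = 2*A*R - 52/21 = -52/21 + 2*A*R)
(C(23, 90) - 18445)*(-190*(-87) + 12810) = ((-52/21 + 2*90*23) - 18445)*(-190*(-87) + 12810) = ((-52/21 + 4140) - 18445)*(16530 + 12810) = (86888/21 - 18445)*29340 = -300457/21*29340 = -2938469460/7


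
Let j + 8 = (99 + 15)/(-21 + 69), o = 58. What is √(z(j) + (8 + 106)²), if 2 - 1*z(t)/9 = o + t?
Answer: 3*√22298/4 ≈ 111.99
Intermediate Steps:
j = -45/8 (j = -8 + (99 + 15)/(-21 + 69) = -8 + 114/48 = -8 + 114*(1/48) = -8 + 19/8 = -45/8 ≈ -5.6250)
z(t) = -504 - 9*t (z(t) = 18 - 9*(58 + t) = 18 + (-522 - 9*t) = -504 - 9*t)
√(z(j) + (8 + 106)²) = √((-504 - 9*(-45/8)) + (8 + 106)²) = √((-504 + 405/8) + 114²) = √(-3627/8 + 12996) = √(100341/8) = 3*√22298/4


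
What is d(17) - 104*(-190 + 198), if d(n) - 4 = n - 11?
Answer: -822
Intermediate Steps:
d(n) = -7 + n (d(n) = 4 + (n - 11) = 4 + (-11 + n) = -7 + n)
d(17) - 104*(-190 + 198) = (-7 + 17) - 104*(-190 + 198) = 10 - 104*8 = 10 - 832 = -822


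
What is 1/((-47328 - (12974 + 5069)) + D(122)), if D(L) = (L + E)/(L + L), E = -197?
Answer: -244/15950599 ≈ -1.5297e-5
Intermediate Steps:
D(L) = (-197 + L)/(2*L) (D(L) = (L - 197)/(L + L) = (-197 + L)/((2*L)) = (-197 + L)*(1/(2*L)) = (-197 + L)/(2*L))
1/((-47328 - (12974 + 5069)) + D(122)) = 1/((-47328 - (12974 + 5069)) + (1/2)*(-197 + 122)/122) = 1/((-47328 - 1*18043) + (1/2)*(1/122)*(-75)) = 1/((-47328 - 18043) - 75/244) = 1/(-65371 - 75/244) = 1/(-15950599/244) = -244/15950599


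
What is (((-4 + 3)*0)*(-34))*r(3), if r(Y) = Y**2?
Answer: 0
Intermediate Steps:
(((-4 + 3)*0)*(-34))*r(3) = (((-4 + 3)*0)*(-34))*3**2 = (-1*0*(-34))*9 = (0*(-34))*9 = 0*9 = 0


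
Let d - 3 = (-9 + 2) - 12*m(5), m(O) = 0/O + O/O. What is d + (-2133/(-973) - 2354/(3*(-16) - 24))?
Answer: 661561/35028 ≈ 18.887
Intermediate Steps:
m(O) = 1 (m(O) = 0 + 1 = 1)
d = -16 (d = 3 + ((-9 + 2) - 12*1) = 3 + (-7 - 12) = 3 - 19 = -16)
d + (-2133/(-973) - 2354/(3*(-16) - 24)) = -16 + (-2133/(-973) - 2354/(3*(-16) - 24)) = -16 + (-2133*(-1/973) - 2354/(-48 - 24)) = -16 + (2133/973 - 2354/(-72)) = -16 + (2133/973 - 2354*(-1/72)) = -16 + (2133/973 + 1177/36) = -16 + 1222009/35028 = 661561/35028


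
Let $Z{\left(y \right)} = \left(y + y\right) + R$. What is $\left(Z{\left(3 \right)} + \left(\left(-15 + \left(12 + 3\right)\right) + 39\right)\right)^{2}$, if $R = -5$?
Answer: $1600$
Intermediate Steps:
$Z{\left(y \right)} = -5 + 2 y$ ($Z{\left(y \right)} = \left(y + y\right) - 5 = 2 y - 5 = -5 + 2 y$)
$\left(Z{\left(3 \right)} + \left(\left(-15 + \left(12 + 3\right)\right) + 39\right)\right)^{2} = \left(\left(-5 + 2 \cdot 3\right) + \left(\left(-15 + \left(12 + 3\right)\right) + 39\right)\right)^{2} = \left(\left(-5 + 6\right) + \left(\left(-15 + 15\right) + 39\right)\right)^{2} = \left(1 + \left(0 + 39\right)\right)^{2} = \left(1 + 39\right)^{2} = 40^{2} = 1600$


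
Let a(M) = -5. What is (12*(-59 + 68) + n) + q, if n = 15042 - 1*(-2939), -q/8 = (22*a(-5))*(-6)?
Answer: 12809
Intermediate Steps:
q = -5280 (q = -8*22*(-5)*(-6) = -(-880)*(-6) = -8*660 = -5280)
n = 17981 (n = 15042 + 2939 = 17981)
(12*(-59 + 68) + n) + q = (12*(-59 + 68) + 17981) - 5280 = (12*9 + 17981) - 5280 = (108 + 17981) - 5280 = 18089 - 5280 = 12809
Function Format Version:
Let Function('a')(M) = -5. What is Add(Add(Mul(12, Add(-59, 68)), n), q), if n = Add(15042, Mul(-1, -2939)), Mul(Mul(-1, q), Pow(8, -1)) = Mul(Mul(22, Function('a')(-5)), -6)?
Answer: 12809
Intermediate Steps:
q = -5280 (q = Mul(-8, Mul(Mul(22, -5), -6)) = Mul(-8, Mul(-110, -6)) = Mul(-8, 660) = -5280)
n = 17981 (n = Add(15042, 2939) = 17981)
Add(Add(Mul(12, Add(-59, 68)), n), q) = Add(Add(Mul(12, Add(-59, 68)), 17981), -5280) = Add(Add(Mul(12, 9), 17981), -5280) = Add(Add(108, 17981), -5280) = Add(18089, -5280) = 12809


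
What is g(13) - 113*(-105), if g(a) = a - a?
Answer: 11865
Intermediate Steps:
g(a) = 0
g(13) - 113*(-105) = 0 - 113*(-105) = 0 + 11865 = 11865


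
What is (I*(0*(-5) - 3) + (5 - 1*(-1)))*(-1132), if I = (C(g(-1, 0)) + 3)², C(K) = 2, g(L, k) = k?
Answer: 78108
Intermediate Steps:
I = 25 (I = (2 + 3)² = 5² = 25)
(I*(0*(-5) - 3) + (5 - 1*(-1)))*(-1132) = (25*(0*(-5) - 3) + (5 - 1*(-1)))*(-1132) = (25*(0 - 3) + (5 + 1))*(-1132) = (25*(-3) + 6)*(-1132) = (-75 + 6)*(-1132) = -69*(-1132) = 78108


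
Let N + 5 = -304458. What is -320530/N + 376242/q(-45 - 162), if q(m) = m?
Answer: -38161806112/21007947 ≈ -1816.5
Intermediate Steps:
N = -304463 (N = -5 - 304458 = -304463)
-320530/N + 376242/q(-45 - 162) = -320530/(-304463) + 376242/(-45 - 162) = -320530*(-1/304463) + 376242/(-207) = 320530/304463 + 376242*(-1/207) = 320530/304463 - 125414/69 = -38161806112/21007947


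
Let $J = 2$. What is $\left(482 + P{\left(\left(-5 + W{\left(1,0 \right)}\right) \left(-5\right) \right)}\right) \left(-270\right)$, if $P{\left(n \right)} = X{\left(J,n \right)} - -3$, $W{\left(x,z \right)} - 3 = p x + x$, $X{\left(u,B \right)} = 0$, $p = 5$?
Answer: $-130950$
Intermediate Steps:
$W{\left(x,z \right)} = 3 + 6 x$ ($W{\left(x,z \right)} = 3 + \left(5 x + x\right) = 3 + 6 x$)
$P{\left(n \right)} = 3$ ($P{\left(n \right)} = 0 - -3 = 0 + 3 = 3$)
$\left(482 + P{\left(\left(-5 + W{\left(1,0 \right)}\right) \left(-5\right) \right)}\right) \left(-270\right) = \left(482 + 3\right) \left(-270\right) = 485 \left(-270\right) = -130950$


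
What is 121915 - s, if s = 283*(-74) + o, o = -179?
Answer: 143036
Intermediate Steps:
s = -21121 (s = 283*(-74) - 179 = -20942 - 179 = -21121)
121915 - s = 121915 - 1*(-21121) = 121915 + 21121 = 143036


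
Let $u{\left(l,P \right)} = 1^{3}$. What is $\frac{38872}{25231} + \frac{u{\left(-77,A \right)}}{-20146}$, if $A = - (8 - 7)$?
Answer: $\frac{783090081}{508303726} \approx 1.5406$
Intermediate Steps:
$A = -1$ ($A = \left(-1\right) 1 = -1$)
$u{\left(l,P \right)} = 1$
$\frac{38872}{25231} + \frac{u{\left(-77,A \right)}}{-20146} = \frac{38872}{25231} + 1 \frac{1}{-20146} = 38872 \cdot \frac{1}{25231} + 1 \left(- \frac{1}{20146}\right) = \frac{38872}{25231} - \frac{1}{20146} = \frac{783090081}{508303726}$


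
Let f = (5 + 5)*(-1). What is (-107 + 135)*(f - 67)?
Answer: -2156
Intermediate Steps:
f = -10 (f = 10*(-1) = -10)
(-107 + 135)*(f - 67) = (-107 + 135)*(-10 - 67) = 28*(-77) = -2156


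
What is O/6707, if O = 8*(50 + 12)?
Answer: 496/6707 ≈ 0.073953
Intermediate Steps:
O = 496 (O = 8*62 = 496)
O/6707 = 496/6707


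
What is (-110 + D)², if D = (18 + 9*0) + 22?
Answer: 4900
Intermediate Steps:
D = 40 (D = (18 + 0) + 22 = 18 + 22 = 40)
(-110 + D)² = (-110 + 40)² = (-70)² = 4900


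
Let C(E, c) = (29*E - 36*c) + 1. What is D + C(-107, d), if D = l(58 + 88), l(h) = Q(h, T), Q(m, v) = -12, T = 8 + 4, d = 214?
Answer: -10818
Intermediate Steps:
T = 12
C(E, c) = 1 - 36*c + 29*E (C(E, c) = (-36*c + 29*E) + 1 = 1 - 36*c + 29*E)
l(h) = -12
D = -12
D + C(-107, d) = -12 + (1 - 36*214 + 29*(-107)) = -12 + (1 - 7704 - 3103) = -12 - 10806 = -10818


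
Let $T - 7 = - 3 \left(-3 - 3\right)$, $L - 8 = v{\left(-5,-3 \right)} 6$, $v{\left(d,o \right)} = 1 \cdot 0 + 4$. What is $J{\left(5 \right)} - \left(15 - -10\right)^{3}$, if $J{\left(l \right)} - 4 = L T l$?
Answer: $-11621$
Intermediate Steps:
$v{\left(d,o \right)} = 4$ ($v{\left(d,o \right)} = 0 + 4 = 4$)
$L = 32$ ($L = 8 + 4 \cdot 6 = 8 + 24 = 32$)
$T = 25$ ($T = 7 - 3 \left(-3 - 3\right) = 7 - -18 = 7 + 18 = 25$)
$J{\left(l \right)} = 4 + 800 l$ ($J{\left(l \right)} = 4 + 32 \cdot 25 l = 4 + 800 l$)
$J{\left(5 \right)} - \left(15 - -10\right)^{3} = \left(4 + 800 \cdot 5\right) - \left(15 - -10\right)^{3} = \left(4 + 4000\right) - \left(15 + 10\right)^{3} = 4004 - 25^{3} = 4004 - 15625 = -11621$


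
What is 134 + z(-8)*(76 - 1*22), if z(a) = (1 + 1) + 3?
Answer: 404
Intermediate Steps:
z(a) = 5 (z(a) = 2 + 3 = 5)
134 + z(-8)*(76 - 1*22) = 134 + 5*(76 - 1*22) = 134 + 5*(76 - 22) = 134 + 5*54 = 134 + 270 = 404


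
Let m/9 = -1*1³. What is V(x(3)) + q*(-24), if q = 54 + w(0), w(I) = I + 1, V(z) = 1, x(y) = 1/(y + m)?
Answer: -1319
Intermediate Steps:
m = -9 (m = 9*(-1*1³) = 9*(-1*1) = 9*(-1) = -9)
x(y) = 1/(-9 + y) (x(y) = 1/(y - 9) = 1/(-9 + y))
w(I) = 1 + I
q = 55 (q = 54 + (1 + 0) = 54 + 1 = 55)
V(x(3)) + q*(-24) = 1 + 55*(-24) = 1 - 1320 = -1319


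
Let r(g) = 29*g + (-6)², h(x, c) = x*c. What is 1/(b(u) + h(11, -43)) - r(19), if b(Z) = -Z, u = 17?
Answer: -287631/490 ≈ -587.00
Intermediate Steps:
h(x, c) = c*x
r(g) = 36 + 29*g (r(g) = 29*g + 36 = 36 + 29*g)
1/(b(u) + h(11, -43)) - r(19) = 1/(-1*17 - 43*11) - (36 + 29*19) = 1/(-17 - 473) - (36 + 551) = 1/(-490) - 1*587 = -1/490 - 587 = -287631/490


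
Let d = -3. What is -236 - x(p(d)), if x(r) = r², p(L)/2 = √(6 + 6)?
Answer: -284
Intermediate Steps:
p(L) = 4*√3 (p(L) = 2*√(6 + 6) = 2*√12 = 2*(2*√3) = 4*√3)
-236 - x(p(d)) = -236 - (4*√3)² = -236 - 1*48 = -236 - 48 = -284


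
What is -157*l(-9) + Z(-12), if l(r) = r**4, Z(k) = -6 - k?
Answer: -1030071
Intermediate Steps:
-157*l(-9) + Z(-12) = -157*(-9)**4 + (-6 - 1*(-12)) = -157*6561 + (-6 + 12) = -1030077 + 6 = -1030071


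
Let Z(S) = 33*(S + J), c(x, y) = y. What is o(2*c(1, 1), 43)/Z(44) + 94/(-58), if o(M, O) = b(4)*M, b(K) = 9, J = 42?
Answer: -22144/13717 ≈ -1.6143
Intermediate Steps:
Z(S) = 1386 + 33*S (Z(S) = 33*(S + 42) = 33*(42 + S) = 1386 + 33*S)
o(M, O) = 9*M
o(2*c(1, 1), 43)/Z(44) + 94/(-58) = (9*(2*1))/(1386 + 33*44) + 94/(-58) = (9*2)/(1386 + 1452) + 94*(-1/58) = 18/2838 - 47/29 = 18*(1/2838) - 47/29 = 3/473 - 47/29 = -22144/13717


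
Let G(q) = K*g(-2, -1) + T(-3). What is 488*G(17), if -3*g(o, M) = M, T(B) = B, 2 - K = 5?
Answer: -1952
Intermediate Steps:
K = -3 (K = 2 - 1*5 = 2 - 5 = -3)
g(o, M) = -M/3
G(q) = -4 (G(q) = -(-1)*(-1) - 3 = -3*⅓ - 3 = -1 - 3 = -4)
488*G(17) = 488*(-4) = -1952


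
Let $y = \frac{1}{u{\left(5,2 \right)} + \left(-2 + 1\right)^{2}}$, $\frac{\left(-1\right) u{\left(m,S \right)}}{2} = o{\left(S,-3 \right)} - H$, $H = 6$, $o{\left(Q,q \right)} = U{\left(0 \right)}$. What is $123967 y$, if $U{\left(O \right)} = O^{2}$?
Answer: $\frac{123967}{13} \approx 9535.9$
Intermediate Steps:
$o{\left(Q,q \right)} = 0$ ($o{\left(Q,q \right)} = 0^{2} = 0$)
$u{\left(m,S \right)} = 12$ ($u{\left(m,S \right)} = - 2 \left(0 - 6\right) = \left(-2\right) \left(-6\right) = 12$)
$y = \frac{1}{13}$ ($y = \frac{1}{12 + \left(-2 + 1\right)^{2}} = \frac{1}{12 + \left(-1\right)^{2}} = \frac{1}{12 + 1} = \frac{1}{13} \approx 0.076923$)
$123967 y = 123967 \cdot \frac{1}{13} = \frac{123967}{13}$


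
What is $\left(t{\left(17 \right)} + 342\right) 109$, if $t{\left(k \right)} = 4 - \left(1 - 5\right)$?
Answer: $38150$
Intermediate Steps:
$t{\left(k \right)} = 8$ ($t{\left(k \right)} = 4 - -4 = 4 + 4 = 8$)
$\left(t{\left(17 \right)} + 342\right) 109 = \left(8 + 342\right) 109 = 350 \cdot 109 = 38150$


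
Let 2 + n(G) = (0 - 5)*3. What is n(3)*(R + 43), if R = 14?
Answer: -969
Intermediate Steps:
n(G) = -17 (n(G) = -2 + (0 - 5)*3 = -2 - 5*3 = -2 - 15 = -17)
n(3)*(R + 43) = -17*(14 + 43) = -17*57 = -969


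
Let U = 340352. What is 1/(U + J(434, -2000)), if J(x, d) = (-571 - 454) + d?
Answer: 1/337327 ≈ 2.9645e-6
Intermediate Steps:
J(x, d) = -1025 + d
1/(U + J(434, -2000)) = 1/(340352 + (-1025 - 2000)) = 1/(340352 - 3025) = 1/337327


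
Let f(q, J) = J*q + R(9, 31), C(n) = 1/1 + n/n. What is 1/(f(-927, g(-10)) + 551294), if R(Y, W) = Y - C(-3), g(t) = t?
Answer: 1/560571 ≈ 1.7839e-6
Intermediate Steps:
C(n) = 2 (C(n) = 1*1 + 1 = 1 + 1 = 2)
R(Y, W) = -2 + Y (R(Y, W) = Y - 1*2 = Y - 2 = -2 + Y)
f(q, J) = 7 + J*q (f(q, J) = J*q + (-2 + 9) = J*q + 7 = 7 + J*q)
1/(f(-927, g(-10)) + 551294) = 1/((7 - 10*(-927)) + 551294) = 1/((7 + 9270) + 551294) = 1/(9277 + 551294) = 1/560571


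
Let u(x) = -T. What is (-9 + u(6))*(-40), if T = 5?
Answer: 560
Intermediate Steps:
u(x) = -5 (u(x) = -1*5 = -5)
(-9 + u(6))*(-40) = (-9 - 5)*(-40) = -14*(-40) = 560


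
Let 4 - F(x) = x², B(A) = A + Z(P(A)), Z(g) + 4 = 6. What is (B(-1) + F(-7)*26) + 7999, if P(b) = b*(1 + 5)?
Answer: 6830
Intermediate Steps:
P(b) = 6*b (P(b) = b*6 = 6*b)
Z(g) = 2 (Z(g) = -4 + 6 = 2)
B(A) = 2 + A (B(A) = A + 2 = 2 + A)
F(x) = 4 - x²
(B(-1) + F(-7)*26) + 7999 = ((2 - 1) + (4 - 1*(-7)²)*26) + 7999 = (1 + (4 - 1*49)*26) + 7999 = (1 + (4 - 49)*26) + 7999 = (1 - 45*26) + 7999 = (1 - 1170) + 7999 = -1169 + 7999 = 6830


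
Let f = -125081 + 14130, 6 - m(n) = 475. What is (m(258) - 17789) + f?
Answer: -129209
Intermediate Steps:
m(n) = -469 (m(n) = 6 - 1*475 = 6 - 475 = -469)
f = -110951
(m(258) - 17789) + f = (-469 - 17789) - 110951 = -18258 - 110951 = -129209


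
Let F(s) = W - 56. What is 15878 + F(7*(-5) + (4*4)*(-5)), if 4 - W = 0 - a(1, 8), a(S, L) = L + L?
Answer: 15842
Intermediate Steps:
a(S, L) = 2*L
W = 20 (W = 4 - (0 - 2*8) = 4 - (0 - 1*16) = 4 - (0 - 16) = 4 - 1*(-16) = 4 + 16 = 20)
F(s) = -36 (F(s) = 20 - 56 = -36)
15878 + F(7*(-5) + (4*4)*(-5)) = 15878 - 36 = 15842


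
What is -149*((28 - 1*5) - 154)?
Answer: 19519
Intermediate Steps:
-149*((28 - 1*5) - 154) = -149*((28 - 5) - 154) = -149*(23 - 154) = -149*(-131) = 19519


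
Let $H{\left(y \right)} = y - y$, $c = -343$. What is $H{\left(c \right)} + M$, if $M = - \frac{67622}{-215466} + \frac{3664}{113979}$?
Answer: $\frac{1416159227}{4093099869} \approx 0.34599$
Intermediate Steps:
$H{\left(y \right)} = 0$
$M = \frac{1416159227}{4093099869}$ ($M = \left(-67622\right) \left(- \frac{1}{215466}\right) + 3664 \cdot \frac{1}{113979} = \frac{33811}{107733} + \frac{3664}{113979} = \frac{1416159227}{4093099869} \approx 0.34599$)
$H{\left(c \right)} + M = 0 + \frac{1416159227}{4093099869} = \frac{1416159227}{4093099869}$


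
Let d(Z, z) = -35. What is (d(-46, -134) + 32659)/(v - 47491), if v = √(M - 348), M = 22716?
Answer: -1549346384/2255372713 - 130496*√1398/2255372713 ≈ -0.68912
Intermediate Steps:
v = 4*√1398 (v = √(22716 - 348) = √22368 = 4*√1398 ≈ 149.56)
(d(-46, -134) + 32659)/(v - 47491) = (-35 + 32659)/(4*√1398 - 47491) = 32624/(-47491 + 4*√1398)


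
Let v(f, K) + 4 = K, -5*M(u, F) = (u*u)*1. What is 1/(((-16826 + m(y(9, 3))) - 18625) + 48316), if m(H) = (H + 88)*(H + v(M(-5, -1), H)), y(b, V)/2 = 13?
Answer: 1/18337 ≈ 5.4535e-5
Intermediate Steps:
M(u, F) = -u**2/5 (M(u, F) = -u*u/5 = -u**2/5)
v(f, K) = -4 + K
y(b, V) = 26 (y(b, V) = 2*13 = 26)
m(H) = (-4 + 2*H)*(88 + H) (m(H) = (H + 88)*(H + (-4 + H)) = (88 + H)*(-4 + 2*H) = (-4 + 2*H)*(88 + H))
1/(((-16826 + m(y(9, 3))) - 18625) + 48316) = 1/(((-16826 + (-352 + 2*26**2 + 172*26)) - 18625) + 48316) = 1/(((-16826 + (-352 + 2*676 + 4472)) - 18625) + 48316) = 1/(((-16826 + (-352 + 1352 + 4472)) - 18625) + 48316) = 1/(((-16826 + 5472) - 18625) + 48316) = 1/((-11354 - 18625) + 48316) = 1/(-29979 + 48316) = 1/18337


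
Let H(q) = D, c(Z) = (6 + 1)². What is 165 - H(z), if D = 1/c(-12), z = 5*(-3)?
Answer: 8084/49 ≈ 164.98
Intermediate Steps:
z = -15
c(Z) = 49 (c(Z) = 7² = 49)
D = 1/49 ≈ 0.020408
H(q) = 1/49
165 - H(z) = 165 - 1*1/49 = 165 - 1/49 = 8084/49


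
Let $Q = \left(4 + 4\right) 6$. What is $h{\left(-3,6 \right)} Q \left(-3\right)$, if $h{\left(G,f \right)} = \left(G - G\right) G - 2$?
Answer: $288$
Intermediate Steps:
$h{\left(G,f \right)} = -2$ ($h{\left(G,f \right)} = 0 G - 2 = 0 - 2 = -2$)
$Q = 48$ ($Q = 8 \cdot 6 = 48$)
$h{\left(-3,6 \right)} Q \left(-3\right) = \left(-2\right) 48 \left(-3\right) = \left(-96\right) \left(-3\right) = 288$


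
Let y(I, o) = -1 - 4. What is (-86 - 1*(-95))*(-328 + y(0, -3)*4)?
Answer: -3132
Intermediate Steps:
y(I, o) = -5
(-86 - 1*(-95))*(-328 + y(0, -3)*4) = (-86 - 1*(-95))*(-328 - 5*4) = (-86 + 95)*(-328 - 20) = 9*(-348) = -3132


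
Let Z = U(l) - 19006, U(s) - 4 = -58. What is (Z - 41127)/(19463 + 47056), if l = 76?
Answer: -60187/66519 ≈ -0.90481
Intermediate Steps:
U(s) = -54 (U(s) = 4 - 58 = -54)
Z = -19060 (Z = -54 - 19006 = -19060)
(Z - 41127)/(19463 + 47056) = (-19060 - 41127)/(19463 + 47056) = -60187/66519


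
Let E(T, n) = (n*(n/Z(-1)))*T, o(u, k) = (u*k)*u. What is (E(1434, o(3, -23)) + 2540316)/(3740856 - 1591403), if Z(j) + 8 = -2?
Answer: -18021153/10747265 ≈ -1.6768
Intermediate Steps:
o(u, k) = k*u² (o(u, k) = (k*u)*u = k*u²)
Z(j) = -10 (Z(j) = -8 - 2 = -10)
E(T, n) = -T*n²/10 (E(T, n) = (n*(n/(-10)))*T = (n*(n*(-⅒)))*T = (n*(-n/10))*T = (-n²/10)*T = -T*n²/10)
(E(1434, o(3, -23)) + 2540316)/(3740856 - 1591403) = (-⅒*1434*(-23*3²)² + 2540316)/(3740856 - 1591403) = (-⅒*1434*(-23*9)² + 2540316)/2149453 = (-⅒*1434*(-207)² + 2540316)*(1/2149453) = (-⅒*1434*42849 + 2540316)*(1/2149453) = (-30722733/5 + 2540316)*(1/2149453) = -18021153/5*1/2149453 = -18021153/10747265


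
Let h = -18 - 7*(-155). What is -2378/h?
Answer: -2378/1067 ≈ -2.2287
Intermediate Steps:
h = 1067 (h = -18 + 1085 = 1067)
-2378/h = -2378/1067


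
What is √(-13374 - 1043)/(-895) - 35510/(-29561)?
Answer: 35510/29561 - I*√14417/895 ≈ 1.2012 - 0.13416*I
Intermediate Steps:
√(-13374 - 1043)/(-895) - 35510/(-29561) = √(-14417)*(-1/895) - 35510*(-1/29561) = (I*√14417)*(-1/895) + 35510/29561 = -I*√14417/895 + 35510/29561 = 35510/29561 - I*√14417/895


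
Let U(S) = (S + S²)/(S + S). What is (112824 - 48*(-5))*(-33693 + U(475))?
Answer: -3782556120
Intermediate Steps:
U(S) = (S + S²)/(2*S) (U(S) = (S + S²)/((2*S)) = (S + S²)*(1/(2*S)) = (S + S²)/(2*S))
(112824 - 48*(-5))*(-33693 + U(475)) = (112824 - 48*(-5))*(-33693 + (½ + (½)*475)) = (112824 + 240)*(-33693 + (½ + 475/2)) = 113064*(-33693 + 238) = 113064*(-33455) = -3782556120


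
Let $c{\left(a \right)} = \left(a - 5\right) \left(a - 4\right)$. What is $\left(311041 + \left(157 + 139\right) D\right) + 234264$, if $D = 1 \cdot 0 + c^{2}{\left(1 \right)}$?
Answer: $587929$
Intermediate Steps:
$c{\left(a \right)} = \left(-5 + a\right) \left(-4 + a\right)$
$D = 144$ ($D = 1 \cdot 0 + \left(20 + 1^{2} - 9\right)^{2} = 0 + \left(20 + 1 - 9\right)^{2} = 0 + 12^{2} = 0 + 144 = 144$)
$\left(311041 + \left(157 + 139\right) D\right) + 234264 = \left(311041 + \left(157 + 139\right) 144\right) + 234264 = \left(311041 + 296 \cdot 144\right) + 234264 = \left(311041 + 42624\right) + 234264 = 353665 + 234264 = 587929$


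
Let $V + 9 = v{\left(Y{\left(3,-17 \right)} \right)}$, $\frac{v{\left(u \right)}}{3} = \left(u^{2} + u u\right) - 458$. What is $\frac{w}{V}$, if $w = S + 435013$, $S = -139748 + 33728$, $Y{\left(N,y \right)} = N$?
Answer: $- \frac{328993}{1329} \approx -247.55$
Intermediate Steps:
$S = -106020$
$v{\left(u \right)} = -1374 + 6 u^{2}$ ($v{\left(u \right)} = 3 \left(\left(u^{2} + u u\right) - 458\right) = 3 \left(\left(u^{2} + u^{2}\right) - 458\right) = 3 \left(2 u^{2} - 458\right) = 3 \left(-458 + 2 u^{2}\right) = -1374 + 6 u^{2}$)
$V = -1329$ ($V = -9 - \left(1374 - 6 \cdot 3^{2}\right) = -9 + \left(-1374 + 6 \cdot 9\right) = -9 + \left(-1374 + 54\right) = -9 - 1320 = -1329$)
$w = 328993$ ($w = -106020 + 435013 = 328993$)
$\frac{w}{V} = \frac{328993}{-1329} = 328993 \left(- \frac{1}{1329}\right) = - \frac{328993}{1329}$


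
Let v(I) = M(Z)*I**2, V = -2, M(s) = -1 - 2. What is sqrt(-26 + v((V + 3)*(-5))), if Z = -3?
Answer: I*sqrt(101) ≈ 10.05*I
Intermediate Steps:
M(s) = -3
v(I) = -3*I**2
sqrt(-26 + v((V + 3)*(-5))) = sqrt(-26 - 3*25*(-2 + 3)**2) = sqrt(-26 - 3*(1*(-5))**2) = sqrt(-26 - 3*(-5)**2) = sqrt(-26 - 3*25) = sqrt(-26 - 75) = sqrt(-101) = I*sqrt(101)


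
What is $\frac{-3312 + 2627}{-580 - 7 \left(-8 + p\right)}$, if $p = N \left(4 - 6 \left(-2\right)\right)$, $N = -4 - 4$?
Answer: $- \frac{685}{372} \approx -1.8414$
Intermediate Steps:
$N = -8$
$p = -128$ ($p = - 8 \left(4 - 6 \left(-2\right)\right) = - 8 \left(4 - -12\right) = - 8 \left(4 + 12\right) = \left(-8\right) 16 = -128$)
$\frac{-3312 + 2627}{-580 - 7 \left(-8 + p\right)} = \frac{-3312 + 2627}{-580 - 7 \left(-8 - 128\right)} = - \frac{685}{-580 - -952} = - \frac{685}{-580 + 952} = - \frac{685}{372}$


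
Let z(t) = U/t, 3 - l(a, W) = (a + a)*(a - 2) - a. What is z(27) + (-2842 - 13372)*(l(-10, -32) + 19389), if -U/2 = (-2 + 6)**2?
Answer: -8379946508/27 ≈ -3.1037e+8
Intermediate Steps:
l(a, W) = 3 + a - 2*a*(-2 + a) (l(a, W) = 3 - ((a + a)*(a - 2) - a) = 3 - ((2*a)*(-2 + a) - a) = 3 - (2*a*(-2 + a) - a) = 3 - (-a + 2*a*(-2 + a)) = 3 + (a - 2*a*(-2 + a)) = 3 + a - 2*a*(-2 + a))
U = -32 (U = -2*(-2 + 6)**2 = -2*4**2 = -2*16 = -32)
z(t) = -32/t
z(27) + (-2842 - 13372)*(l(-10, -32) + 19389) = -32/27 + (-2842 - 13372)*((3 - 2*(-10)**2 + 5*(-10)) + 19389) = -32*1/27 - 16214*((3 - 2*100 - 50) + 19389) = -32/27 - 16214*((3 - 200 - 50) + 19389) = -32/27 - 16214*(-247 + 19389) = -32/27 - 16214*19142 = -32/27 - 310368388 = -8379946508/27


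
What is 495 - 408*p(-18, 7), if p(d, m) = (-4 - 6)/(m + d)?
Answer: 1365/11 ≈ 124.09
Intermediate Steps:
p(d, m) = -10/(d + m)
495 - 408*p(-18, 7) = 495 - (-4080)/(-18 + 7) = 495 - (-4080)/(-11) = 495 - (-4080)*(-1)/11 = 495 - 408*10/11 = 495 - 4080/11 = 1365/11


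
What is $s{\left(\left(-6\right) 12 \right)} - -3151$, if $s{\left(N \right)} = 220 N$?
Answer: $-12689$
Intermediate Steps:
$s{\left(\left(-6\right) 12 \right)} - -3151 = 220 \left(\left(-6\right) 12\right) - -3151 = 220 \left(-72\right) + 3151 = -15840 + 3151 = -12689$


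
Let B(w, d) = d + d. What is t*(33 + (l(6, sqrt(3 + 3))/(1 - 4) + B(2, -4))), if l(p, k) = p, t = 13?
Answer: 299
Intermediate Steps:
B(w, d) = 2*d
t*(33 + (l(6, sqrt(3 + 3))/(1 - 4) + B(2, -4))) = 13*(33 + (6/(1 - 4) + 2*(-4))) = 13*(33 + (6/(-3) - 8)) = 13*(33 + (6*(-1/3) - 8)) = 13*(33 + (-2 - 8)) = 13*(33 - 10) = 13*23 = 299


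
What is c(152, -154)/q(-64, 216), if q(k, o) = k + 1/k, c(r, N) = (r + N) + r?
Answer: -9600/4097 ≈ -2.3432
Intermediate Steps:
c(r, N) = N + 2*r (c(r, N) = (N + r) + r = N + 2*r)
c(152, -154)/q(-64, 216) = (-154 + 2*152)/(-64 + 1/(-64)) = (-154 + 304)/(-64 - 1/64) = 150/(-4097/64) = 150*(-64/4097) = -9600/4097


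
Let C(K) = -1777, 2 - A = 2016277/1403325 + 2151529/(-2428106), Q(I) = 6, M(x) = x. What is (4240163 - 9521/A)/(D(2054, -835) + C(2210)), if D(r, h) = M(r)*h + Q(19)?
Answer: -20907195252014710019/8478552985127783643 ≈ -2.4659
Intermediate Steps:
A = 4938403857463/3407421852450 (A = 2 - (2016277/1403325 + 2151529/(-2428106)) = 2 - (2016277*(1/1403325) + 2151529*(-1/2428106)) = 2 - (2016277/1403325 - 2151529/2428106) = 2 - 1*1876439847437/3407421852450 = 2 - 1876439847437/3407421852450 = 4938403857463/3407421852450 ≈ 1.4493)
D(r, h) = 6 + h*r (D(r, h) = r*h + 6 = h*r + 6 = 6 + h*r)
(4240163 - 9521/A)/(D(2054, -835) + C(2210)) = (4240163 - 9521/4938403857463/3407421852450)/((6 - 835*2054) - 1777) = (4240163 - 9521*3407421852450/4938403857463)/((6 - 1715090) - 1777) = (4240163 - 32442063457176450/4938403857463)/(-1715084 - 1777) = (20907195252014710019/4938403857463)/(-1716861) = (20907195252014710019/4938403857463)*(-1/1716861) = -20907195252014710019/8478552985127783643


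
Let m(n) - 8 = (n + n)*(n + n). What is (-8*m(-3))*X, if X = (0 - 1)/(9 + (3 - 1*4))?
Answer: 44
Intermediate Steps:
m(n) = 8 + 4*n² (m(n) = 8 + (n + n)*(n + n) = 8 + (2*n)*(2*n) = 8 + 4*n²)
X = -⅛ (X = -1/(9 + (3 - 4)) = -1/(9 - 1) = -1/8 = -1*⅛ = -⅛ ≈ -0.12500)
(-8*m(-3))*X = -8*(8 + 4*(-3)²)*(-⅛) = -8*(8 + 4*9)*(-⅛) = -8*(8 + 36)*(-⅛) = -8*44*(-⅛) = -352*(-⅛) = 44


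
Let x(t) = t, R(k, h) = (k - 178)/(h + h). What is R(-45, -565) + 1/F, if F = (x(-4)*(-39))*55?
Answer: 191447/969540 ≈ 0.19746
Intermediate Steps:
R(k, h) = (-178 + k)/(2*h) (R(k, h) = (-178 + k)/((2*h)) = (-178 + k)*(1/(2*h)) = (-178 + k)/(2*h))
F = 8580 (F = -4*(-39)*55 = 156*55 = 8580)
R(-45, -565) + 1/F = (½)*(-178 - 45)/(-565) + 1/8580 = (½)*(-1/565)*(-223) + 1/8580 = 223/1130 + 1/8580 = 191447/969540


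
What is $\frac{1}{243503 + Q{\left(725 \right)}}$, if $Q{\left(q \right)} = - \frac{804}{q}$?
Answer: $\frac{725}{176538871} \approx 4.1067 \cdot 10^{-6}$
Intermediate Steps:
$\frac{1}{243503 + Q{\left(725 \right)}} = \frac{1}{243503 - \frac{804}{725}} = \frac{1}{\frac{176538871}{725}} = \frac{725}{176538871}$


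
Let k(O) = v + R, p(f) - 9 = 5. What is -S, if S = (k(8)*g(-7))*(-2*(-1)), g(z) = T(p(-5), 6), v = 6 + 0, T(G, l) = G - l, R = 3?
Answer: -144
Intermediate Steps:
p(f) = 14 (p(f) = 9 + 5 = 14)
v = 6
g(z) = 8 (g(z) = 14 - 1*6 = 14 - 6 = 8)
k(O) = 9 (k(O) = 6 + 3 = 9)
S = 144 (S = (9*8)*(-2*(-1)) = 72*2 = 144)
-S = -1*144 = -144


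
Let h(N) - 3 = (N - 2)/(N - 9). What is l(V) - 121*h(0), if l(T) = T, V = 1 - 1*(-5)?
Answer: -3455/9 ≈ -383.89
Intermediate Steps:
V = 6 (V = 1 + 5 = 6)
h(N) = 3 + (-2 + N)/(-9 + N) (h(N) = 3 + (N - 2)/(N - 9) = 3 + (-2 + N)/(-9 + N))
l(V) - 121*h(0) = 6 - 121*(-29 + 4*0)/(-9 + 0) = 6 - 121*(-29 + 0)/(-9) = 6 - (-121)*(-29)/9 = 6 - 121*29/9 = 6 - 3509/9 = -3455/9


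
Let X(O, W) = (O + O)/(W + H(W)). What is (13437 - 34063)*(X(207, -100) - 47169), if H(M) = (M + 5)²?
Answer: 2894397840762/2975 ≈ 9.7291e+8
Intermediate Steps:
H(M) = (5 + M)²
X(O, W) = 2*O/(W + (5 + W)²) (X(O, W) = (O + O)/(W + (5 + W)²) = (2*O)/(W + (5 + W)²) = 2*O/(W + (5 + W)²))
(13437 - 34063)*(X(207, -100) - 47169) = (13437 - 34063)*(2*207/(-100 + (5 - 100)²) - 47169) = -20626*(2*207/(-100 + (-95)²) - 47169) = -20626*(2*207/(-100 + 9025) - 47169) = -20626*(2*207/8925 - 47169) = -20626*(2*207*(1/8925) - 47169) = -20626*(138/2975 - 47169) = -20626*(-140327637/2975) = 2894397840762/2975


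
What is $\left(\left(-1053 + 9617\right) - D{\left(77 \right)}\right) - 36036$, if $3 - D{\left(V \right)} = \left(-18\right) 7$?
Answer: $-27601$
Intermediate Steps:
$D{\left(V \right)} = 129$ ($D{\left(V \right)} = 3 - \left(-18\right) 7 = 3 - -126 = 3 + 126 = 129$)
$\left(\left(-1053 + 9617\right) - D{\left(77 \right)}\right) - 36036 = \left(\left(-1053 + 9617\right) - 129\right) - 36036 = \left(8564 - 129\right) - 36036 = 8435 - 36036 = -27601$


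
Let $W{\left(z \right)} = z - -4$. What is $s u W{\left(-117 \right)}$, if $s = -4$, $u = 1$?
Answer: $452$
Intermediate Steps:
$W{\left(z \right)} = 4 + z$ ($W{\left(z \right)} = z + 4 = 4 + z$)
$s u W{\left(-117 \right)} = \left(-4\right) 1 \left(4 - 117\right) = \left(-4\right) \left(-113\right) = 452$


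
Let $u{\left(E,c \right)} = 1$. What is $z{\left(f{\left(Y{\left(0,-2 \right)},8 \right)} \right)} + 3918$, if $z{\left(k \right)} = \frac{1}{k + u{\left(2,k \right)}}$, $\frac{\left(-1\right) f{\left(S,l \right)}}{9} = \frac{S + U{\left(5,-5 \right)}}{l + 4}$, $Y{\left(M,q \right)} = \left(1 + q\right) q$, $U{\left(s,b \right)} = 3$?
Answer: $\frac{43094}{11} \approx 3917.6$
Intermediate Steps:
$Y{\left(M,q \right)} = q \left(1 + q\right)$
$f{\left(S,l \right)} = - \frac{9 \left(3 + S\right)}{4 + l}$ ($f{\left(S,l \right)} = - 9 \frac{S + 3}{l + 4} = - 9 \frac{3 + S}{4 + l} = - \frac{9 \left(3 + S\right)}{4 + l}$)
$z{\left(k \right)} = \frac{1}{1 + k}$ ($z{\left(k \right)} = \frac{1}{k + 1} = \frac{1}{1 + k}$)
$z{\left(f{\left(Y{\left(0,-2 \right)},8 \right)} \right)} + 3918 = \frac{1}{1 + \frac{9 \left(-3 - - 2 \left(1 - 2\right)\right)}{4 + 8}} + 3918 = \frac{1}{1 + \frac{9 \left(-3 - \left(-2\right) \left(-1\right)\right)}{12}} + 3918 = \frac{1}{1 + 9 \cdot \frac{1}{12} \left(-3 - 2\right)} + 3918 = \frac{1}{1 + 9 \cdot \frac{1}{12} \left(-5\right)} + 3918 = \frac{1}{1 - \frac{15}{4}} + 3918 = \frac{1}{- \frac{11}{4}} + 3918 = - \frac{4}{11} + 3918 = \frac{43094}{11}$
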